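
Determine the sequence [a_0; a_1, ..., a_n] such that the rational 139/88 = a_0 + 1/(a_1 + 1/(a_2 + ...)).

Run the Euclidean algorithm on 139 and 88; the successive quotients are the partial quotients a_0, a_1, ... (each step inverts the fractional part left over by the previous one):
  139 = 1*88 + 51, so a_0 = 1.
  88 = 1*51 + 37, so a_1 = 1.
  51 = 1*37 + 14, so a_2 = 1.
  37 = 2*14 + 9, so a_3 = 2.
  14 = 1*9 + 5, so a_4 = 1.
  9 = 1*5 + 4, so a_5 = 1.
  5 = 1*4 + 1, so a_6 = 1.
  4 = 4*1 + 0, so a_7 = 4.
The remainder reaches 0 after 8 divisions, so the expansion has 8 partial quotients, read off in order.

[1; 1, 1, 2, 1, 1, 1, 4]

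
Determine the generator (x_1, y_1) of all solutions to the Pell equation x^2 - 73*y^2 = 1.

First expand sqrt(73) as a continued fraction. With x_i = (sqrt(73) + m_i)/d_i and (m_0, d_0) = (0, 1): a_0 = floor(sqrt(73)) = 8, since 8^2 = 64 <= 73 < 81 = 9^2.
Iterate m_{i+1} = d_i*a_i - m_i, d_{i+1} = (73 - m_{i+1}^2)/d_i, a_{i+1} = floor((a_0 + m_{i+1})/d_{i+1}):
  m_1 = 1*8 - 0 = 8, d_1 = (73 - 8^2)/1 = 9/1 = 9, a_1 = floor((8 + 8)/9) = 1.
  m_2 = 9*1 - 8 = 1, d_2 = (73 - 1^2)/9 = 72/9 = 8, a_2 = floor((8 + 1)/8) = 1.
  m_3 = 8*1 - 1 = 7, d_3 = (73 - 7^2)/8 = 24/8 = 3, a_3 = floor((8 + 7)/3) = 5.
  m_4 = 3*5 - 7 = 8, d_4 = (73 - 8^2)/3 = 9/3 = 3, a_4 = floor((8 + 8)/3) = 5.
  m_5 = 3*5 - 8 = 7, d_5 = (73 - 7^2)/3 = 24/3 = 8, a_5 = floor((8 + 7)/8) = 1.
  m_6 = 8*1 - 7 = 1, d_6 = (73 - 1^2)/8 = 72/8 = 9, a_6 = floor((8 + 1)/9) = 1.
  m_7 = 9*1 - 1 = 8, d_7 = (73 - 8^2)/9 = 9/9 = 1, a_7 = floor((8 + 8)/1) = 16.
  m_8 = 1*16 - 8 = 8, d_8 = (73 - 8^2)/1 = 9/1 = 9: (m_8, d_8) = (m_1, d_1) = (8, 9), so from here the quotients repeat a_1, ..., a_7; the period length is 7.
So sqrt(73) = [8; (1, 1, 5, 5, 1, 1, 16)] with period length k = 7.
k is odd, so (p_{k-1}, q_{k-1}) only solves x^2 - 73y^2 = -1 and the fundamental solution of x^2 - 73y^2 = 1 is (p_{2k-1}, q_{2k-1}) = (p_13, q_13); compute convergents through index 13, running through the period twice.
Convergents (p_i = a_i*p_{i-1} + p_{i-2}, q_i = a_i*q_{i-1} + q_{i-2} with p_{-2}=0, p_{-1}=1, q_{-2}=1, q_{-1}=0):
  i=0: a_0=8, p_0 = 8*1 + 0 = 8, q_0 = 8*0 + 1 = 1.
  i=1: a_1=1, p_1 = 1*8 + 1 = 9, q_1 = 1*1 + 0 = 1.
  i=2: a_2=1, p_2 = 1*9 + 8 = 17, q_2 = 1*1 + 1 = 2.
  i=3: a_3=5, p_3 = 5*17 + 9 = 94, q_3 = 5*2 + 1 = 11.
  i=4: a_4=5, p_4 = 5*94 + 17 = 487, q_4 = 5*11 + 2 = 57.
  i=5: a_5=1, p_5 = 1*487 + 94 = 581, q_5 = 1*57 + 11 = 68.
  i=6: a_6=1, p_6 = 1*581 + 487 = 1068, q_6 = 1*68 + 57 = 125.
  i=7: a_7=16, p_7 = 16*1068 + 581 = 17669, q_7 = 16*125 + 68 = 2068.
  i=8: a_8=1, p_8 = 1*17669 + 1068 = 18737, q_8 = 1*2068 + 125 = 2193.
  i=9: a_9=1, p_9 = 1*18737 + 17669 = 36406, q_9 = 1*2193 + 2068 = 4261.
  i=10: a_10=5, p_10 = 5*36406 + 18737 = 200767, q_10 = 5*4261 + 2193 = 23498.
  i=11: a_11=5, p_11 = 5*200767 + 36406 = 1040241, q_11 = 5*23498 + 4261 = 121751.
  i=12: a_12=1, p_12 = 1*1040241 + 200767 = 1241008, q_12 = 1*121751 + 23498 = 145249.
  i=13: a_13=1, p_13 = 1*1241008 + 1040241 = 2281249, q_13 = 1*145249 + 121751 = 267000.
Indeed p_6^2 - 73*q_6^2 = 1140624 - 1140625 = -1, not +1.
Check: 2281249^2 - 73*267000^2 = 5204097000001 - 5204097000000 = 1, so (x, y) = (2281249, 267000) solves the equation, and by the theorem it is the least positive solution.

(x, y) = (2281249, 267000)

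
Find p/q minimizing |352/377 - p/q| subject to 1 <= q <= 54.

Expand x = 352/377 as a continued fraction with the Euclidean algorithm:
  352 = 0*377 + 352, so a_0 = 0.
  377 = 1*352 + 25, so a_1 = 1.
  352 = 14*25 + 2, so a_2 = 14.
  25 = 12*2 + 1, so a_3 = 12.
  2 = 2*1 + 0, so a_4 = 2.
so x = [0; 1, 14, 12, 2].
Convergents (p_i = a_i*p_{i-1} + p_{i-2}, q_i = a_i*q_{i-1} + q_{i-2} with p_{-2}=0, p_{-1}=1, q_{-2}=1, q_{-1}=0), until the denominator exceeds 54:
  i=0: a_0=0, p_0 = 0*1 + 0 = 0, q_0 = 0*0 + 1 = 1.
  i=1: a_1=1, p_1 = 1*0 + 1 = 1, q_1 = 1*1 + 0 = 1.
  i=2: a_2=14, p_2 = 14*1 + 0 = 14, q_2 = 14*1 + 1 = 15.
  i=3: a_3=12, p_3 = 12*14 + 1 = 169, q_3 = 12*15 + 1 = 181.
q_3 = 181 > 54, so the last convergent with denominator <= 54 is p_2/q_2 = 14/15.
The closest fraction with denominator <= 54 is either p_2/q_2 or the intermediate fraction (k*p_2 + p_1)/(k*q_2 + q_1) with the largest k >= 1 whose denominator stays <= 54; these approach x as k grows, and every other convergent or intermediate fraction in range is farther away.
Largest k: floor((54 - q_1)/q_2) = floor((54 - 1)/15) = 3.
That gives (3*14 + 1)/(3*15 + 1) = 43/46.
Compare the errors: |x - 14/15| = |352*15 - 14*377|/(377*15) = 2/5655, and |x - 43/46| = |352*46 - 43*377|/(377*46) = 19/17342.
Cross-multiplying, 2*17342 = 34684 < 107445 = 19*5655, so 2/5655 is smaller: the convergent 14/15 is closer to x than 43/46.

14/15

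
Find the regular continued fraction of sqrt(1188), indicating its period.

[34; (2, 7, 6, 7, 2, 68)]

Write x_i = (sqrt(1188) + m_i)/d_i with (m_0, d_0) = (0, 1). a_0 = floor(sqrt(1188)) = 34, since 34^2 = 1156 <= 1188 < 1225 = 35^2.
Iterate m_{i+1} = d_i*a_i - m_i, d_{i+1} = (1188 - m_{i+1}^2)/d_i, a_{i+1} = floor((a_0 + m_{i+1})/d_{i+1}):
  m_1 = 1*34 - 0 = 34, d_1 = (1188 - 34^2)/1 = 32/1 = 32, a_1 = floor((34 + 34)/32) = 2.
  m_2 = 32*2 - 34 = 30, d_2 = (1188 - 30^2)/32 = 288/32 = 9, a_2 = floor((34 + 30)/9) = 7.
  m_3 = 9*7 - 30 = 33, d_3 = (1188 - 33^2)/9 = 99/9 = 11, a_3 = floor((34 + 33)/11) = 6.
  m_4 = 11*6 - 33 = 33, d_4 = (1188 - 33^2)/11 = 99/11 = 9, a_4 = floor((34 + 33)/9) = 7.
  m_5 = 9*7 - 33 = 30, d_5 = (1188 - 30^2)/9 = 288/9 = 32, a_5 = floor((34 + 30)/32) = 2.
  m_6 = 32*2 - 30 = 34, d_6 = (1188 - 34^2)/32 = 32/32 = 1, a_6 = floor((34 + 34)/1) = 68.
  m_7 = 1*68 - 34 = 34, d_7 = (1188 - 34^2)/1 = 32/1 = 32: (m_7, d_7) = (m_1, d_1) = (34, 32), so from here the quotients repeat a_1, ..., a_6; the period length is 6.
Hence the expansion of sqrt(1188) is a_0 = 34 followed by the repeating block 2, 7, 6, 7, 2, 68 (period 6).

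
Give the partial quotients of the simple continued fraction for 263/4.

Run the Euclidean algorithm on 263 and 4; the successive quotients are the partial quotients a_0, a_1, ... (each step inverts the fractional part left over by the previous one):
  263 = 65*4 + 3, so a_0 = 65.
  4 = 1*3 + 1, so a_1 = 1.
  3 = 3*1 + 0, so a_2 = 3.
The remainder reaches 0 after 3 divisions, so the expansion has 3 partial quotients, read off in order.

[65; 1, 3]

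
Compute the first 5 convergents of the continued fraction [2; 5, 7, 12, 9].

2/1, 11/5, 79/36, 959/437, 8710/3969

Using the convergent recurrence p_i = a_i*p_{i-1} + p_{i-2}, q_i = a_i*q_{i-1} + q_{i-2} with p_{-2}=0, p_{-1}=1, q_{-2}=1, q_{-1}=0:
  i=0: a_0=2, p_0 = 2*1 + 0 = 2, q_0 = 2*0 + 1 = 1.
  i=1: a_1=5, p_1 = 5*2 + 1 = 11, q_1 = 5*1 + 0 = 5.
  i=2: a_2=7, p_2 = 7*11 + 2 = 79, q_2 = 7*5 + 1 = 36.
  i=3: a_3=12, p_3 = 12*79 + 11 = 959, q_3 = 12*36 + 5 = 437.
  i=4: a_4=9, p_4 = 9*959 + 79 = 8710, q_4 = 9*437 + 36 = 3969.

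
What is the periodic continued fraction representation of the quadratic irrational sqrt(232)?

[15; (4, 3, 7, 3, 4, 30)]

Write x_i = (sqrt(232) + m_i)/d_i with (m_0, d_0) = (0, 1). a_0 = floor(sqrt(232)) = 15, since 15^2 = 225 <= 232 < 256 = 16^2.
Iterate m_{i+1} = d_i*a_i - m_i, d_{i+1} = (232 - m_{i+1}^2)/d_i, a_{i+1} = floor((a_0 + m_{i+1})/d_{i+1}):
  m_1 = 1*15 - 0 = 15, d_1 = (232 - 15^2)/1 = 7/1 = 7, a_1 = floor((15 + 15)/7) = 4.
  m_2 = 7*4 - 15 = 13, d_2 = (232 - 13^2)/7 = 63/7 = 9, a_2 = floor((15 + 13)/9) = 3.
  m_3 = 9*3 - 13 = 14, d_3 = (232 - 14^2)/9 = 36/9 = 4, a_3 = floor((15 + 14)/4) = 7.
  m_4 = 4*7 - 14 = 14, d_4 = (232 - 14^2)/4 = 36/4 = 9, a_4 = floor((15 + 14)/9) = 3.
  m_5 = 9*3 - 14 = 13, d_5 = (232 - 13^2)/9 = 63/9 = 7, a_5 = floor((15 + 13)/7) = 4.
  m_6 = 7*4 - 13 = 15, d_6 = (232 - 15^2)/7 = 7/7 = 1, a_6 = floor((15 + 15)/1) = 30.
  m_7 = 1*30 - 15 = 15, d_7 = (232 - 15^2)/1 = 7/1 = 7: (m_7, d_7) = (m_1, d_1) = (15, 7), so from here the quotients repeat a_1, ..., a_6; the period length is 6.
Hence the expansion of sqrt(232) is a_0 = 15 followed by the repeating block 4, 3, 7, 3, 4, 30 (period 6).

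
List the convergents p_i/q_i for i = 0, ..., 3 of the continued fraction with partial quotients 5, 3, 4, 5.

5/1, 16/3, 69/13, 361/68

Using the convergent recurrence p_i = a_i*p_{i-1} + p_{i-2}, q_i = a_i*q_{i-1} + q_{i-2} with p_{-2}=0, p_{-1}=1, q_{-2}=1, q_{-1}=0:
  i=0: a_0=5, p_0 = 5*1 + 0 = 5, q_0 = 5*0 + 1 = 1.
  i=1: a_1=3, p_1 = 3*5 + 1 = 16, q_1 = 3*1 + 0 = 3.
  i=2: a_2=4, p_2 = 4*16 + 5 = 69, q_2 = 4*3 + 1 = 13.
  i=3: a_3=5, p_3 = 5*69 + 16 = 361, q_3 = 5*13 + 3 = 68.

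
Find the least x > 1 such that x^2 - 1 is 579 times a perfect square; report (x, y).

(x, y) = (385, 16)

First expand sqrt(579) as a continued fraction. With x_i = (sqrt(579) + m_i)/d_i and (m_0, d_0) = (0, 1): a_0 = floor(sqrt(579)) = 24, since 24^2 = 576 <= 579 < 625 = 25^2.
Iterate m_{i+1} = d_i*a_i - m_i, d_{i+1} = (579 - m_{i+1}^2)/d_i, a_{i+1} = floor((a_0 + m_{i+1})/d_{i+1}):
  m_1 = 1*24 - 0 = 24, d_1 = (579 - 24^2)/1 = 3/1 = 3, a_1 = floor((24 + 24)/3) = 16.
  m_2 = 3*16 - 24 = 24, d_2 = (579 - 24^2)/3 = 3/3 = 1, a_2 = floor((24 + 24)/1) = 48.
  m_3 = 1*48 - 24 = 24, d_3 = (579 - 24^2)/1 = 3/1 = 3: (m_3, d_3) = (m_1, d_1) = (24, 3), so from here the quotients repeat a_1, a_2; the period length is 2.
So sqrt(579) = [24; (16, 48)] with period length k = 2.
k is even, so the fundamental solution of x^2 - 579y^2 = 1 is (p_{k-1}, q_{k-1}) = (p_1, q_1); compute convergents through index 1.
Convergents (p_i = a_i*p_{i-1} + p_{i-2}, q_i = a_i*q_{i-1} + q_{i-2} with p_{-2}=0, p_{-1}=1, q_{-2}=1, q_{-1}=0):
  i=0: a_0=24, p_0 = 24*1 + 0 = 24, q_0 = 24*0 + 1 = 1.
  i=1: a_1=16, p_1 = 16*24 + 1 = 385, q_1 = 16*1 + 0 = 16.
Check: 385^2 - 579*16^2 = 148225 - 148224 = 1, so (x, y) = (385, 16) solves the equation, and by the theorem it is the least positive solution.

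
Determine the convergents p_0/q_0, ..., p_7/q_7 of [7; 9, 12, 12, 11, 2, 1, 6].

Using the convergent recurrence p_i = a_i*p_{i-1} + p_{i-2}, q_i = a_i*q_{i-1} + q_{i-2} with p_{-2}=0, p_{-1}=1, q_{-2}=1, q_{-1}=0:
  i=0: a_0=7, p_0 = 7*1 + 0 = 7, q_0 = 7*0 + 1 = 1.
  i=1: a_1=9, p_1 = 9*7 + 1 = 64, q_1 = 9*1 + 0 = 9.
  i=2: a_2=12, p_2 = 12*64 + 7 = 775, q_2 = 12*9 + 1 = 109.
  i=3: a_3=12, p_3 = 12*775 + 64 = 9364, q_3 = 12*109 + 9 = 1317.
  i=4: a_4=11, p_4 = 11*9364 + 775 = 103779, q_4 = 11*1317 + 109 = 14596.
  i=5: a_5=2, p_5 = 2*103779 + 9364 = 216922, q_5 = 2*14596 + 1317 = 30509.
  i=6: a_6=1, p_6 = 1*216922 + 103779 = 320701, q_6 = 1*30509 + 14596 = 45105.
  i=7: a_7=6, p_7 = 6*320701 + 216922 = 2141128, q_7 = 6*45105 + 30509 = 301139.

7/1, 64/9, 775/109, 9364/1317, 103779/14596, 216922/30509, 320701/45105, 2141128/301139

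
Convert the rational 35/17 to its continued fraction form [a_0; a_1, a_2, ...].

Run the Euclidean algorithm on 35 and 17; the successive quotients are the partial quotients a_0, a_1, ... (each step inverts the fractional part left over by the previous one):
  35 = 2*17 + 1, so a_0 = 2.
  17 = 17*1 + 0, so a_1 = 17.
The remainder reaches 0 after 2 divisions, so the expansion has 2 partial quotients, read off in order.

[2; 17]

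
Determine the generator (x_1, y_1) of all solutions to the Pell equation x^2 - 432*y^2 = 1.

(x, y) = (1351, 65)

First expand sqrt(432) as a continued fraction. With x_i = (sqrt(432) + m_i)/d_i and (m_0, d_0) = (0, 1): a_0 = floor(sqrt(432)) = 20, since 20^2 = 400 <= 432 < 441 = 21^2.
Iterate m_{i+1} = d_i*a_i - m_i, d_{i+1} = (432 - m_{i+1}^2)/d_i, a_{i+1} = floor((a_0 + m_{i+1})/d_{i+1}):
  m_1 = 1*20 - 0 = 20, d_1 = (432 - 20^2)/1 = 32/1 = 32, a_1 = floor((20 + 20)/32) = 1.
  m_2 = 32*1 - 20 = 12, d_2 = (432 - 12^2)/32 = 288/32 = 9, a_2 = floor((20 + 12)/9) = 3.
  m_3 = 9*3 - 12 = 15, d_3 = (432 - 15^2)/9 = 207/9 = 23, a_3 = floor((20 + 15)/23) = 1.
  m_4 = 23*1 - 15 = 8, d_4 = (432 - 8^2)/23 = 368/23 = 16, a_4 = floor((20 + 8)/16) = 1.
  m_5 = 16*1 - 8 = 8, d_5 = (432 - 8^2)/16 = 368/16 = 23, a_5 = floor((20 + 8)/23) = 1.
  m_6 = 23*1 - 8 = 15, d_6 = (432 - 15^2)/23 = 207/23 = 9, a_6 = floor((20 + 15)/9) = 3.
  m_7 = 9*3 - 15 = 12, d_7 = (432 - 12^2)/9 = 288/9 = 32, a_7 = floor((20 + 12)/32) = 1.
  m_8 = 32*1 - 12 = 20, d_8 = (432 - 20^2)/32 = 32/32 = 1, a_8 = floor((20 + 20)/1) = 40.
  m_9 = 1*40 - 20 = 20, d_9 = (432 - 20^2)/1 = 32/1 = 32: (m_9, d_9) = (m_1, d_1) = (20, 32), so from here the quotients repeat a_1, ..., a_8; the period length is 8.
So sqrt(432) = [20; (1, 3, 1, 1, 1, 3, 1, 40)] with period length k = 8.
k is even, so the fundamental solution of x^2 - 432y^2 = 1 is (p_{k-1}, q_{k-1}) = (p_7, q_7); compute convergents through index 7.
Convergents (p_i = a_i*p_{i-1} + p_{i-2}, q_i = a_i*q_{i-1} + q_{i-2} with p_{-2}=0, p_{-1}=1, q_{-2}=1, q_{-1}=0):
  i=0: a_0=20, p_0 = 20*1 + 0 = 20, q_0 = 20*0 + 1 = 1.
  i=1: a_1=1, p_1 = 1*20 + 1 = 21, q_1 = 1*1 + 0 = 1.
  i=2: a_2=3, p_2 = 3*21 + 20 = 83, q_2 = 3*1 + 1 = 4.
  i=3: a_3=1, p_3 = 1*83 + 21 = 104, q_3 = 1*4 + 1 = 5.
  i=4: a_4=1, p_4 = 1*104 + 83 = 187, q_4 = 1*5 + 4 = 9.
  i=5: a_5=1, p_5 = 1*187 + 104 = 291, q_5 = 1*9 + 5 = 14.
  i=6: a_6=3, p_6 = 3*291 + 187 = 1060, q_6 = 3*14 + 9 = 51.
  i=7: a_7=1, p_7 = 1*1060 + 291 = 1351, q_7 = 1*51 + 14 = 65.
Check: 1351^2 - 432*65^2 = 1825201 - 1825200 = 1, so (x, y) = (1351, 65) solves the equation, and by the theorem it is the least positive solution.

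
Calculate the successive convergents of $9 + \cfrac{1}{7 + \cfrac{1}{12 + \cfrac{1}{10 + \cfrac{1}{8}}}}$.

9/1, 64/7, 777/85, 7834/857, 63449/6941

Using the convergent recurrence p_i = a_i*p_{i-1} + p_{i-2}, q_i = a_i*q_{i-1} + q_{i-2} with p_{-2}=0, p_{-1}=1, q_{-2}=1, q_{-1}=0:
  i=0: a_0=9, p_0 = 9*1 + 0 = 9, q_0 = 9*0 + 1 = 1.
  i=1: a_1=7, p_1 = 7*9 + 1 = 64, q_1 = 7*1 + 0 = 7.
  i=2: a_2=12, p_2 = 12*64 + 9 = 777, q_2 = 12*7 + 1 = 85.
  i=3: a_3=10, p_3 = 10*777 + 64 = 7834, q_3 = 10*85 + 7 = 857.
  i=4: a_4=8, p_4 = 8*7834 + 777 = 63449, q_4 = 8*857 + 85 = 6941.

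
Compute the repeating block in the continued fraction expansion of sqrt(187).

[13; (1, 2, 13, 2, 1, 26)]

Write x_i = (sqrt(187) + m_i)/d_i with (m_0, d_0) = (0, 1). a_0 = floor(sqrt(187)) = 13, since 13^2 = 169 <= 187 < 196 = 14^2.
Iterate m_{i+1} = d_i*a_i - m_i, d_{i+1} = (187 - m_{i+1}^2)/d_i, a_{i+1} = floor((a_0 + m_{i+1})/d_{i+1}):
  m_1 = 1*13 - 0 = 13, d_1 = (187 - 13^2)/1 = 18/1 = 18, a_1 = floor((13 + 13)/18) = 1.
  m_2 = 18*1 - 13 = 5, d_2 = (187 - 5^2)/18 = 162/18 = 9, a_2 = floor((13 + 5)/9) = 2.
  m_3 = 9*2 - 5 = 13, d_3 = (187 - 13^2)/9 = 18/9 = 2, a_3 = floor((13 + 13)/2) = 13.
  m_4 = 2*13 - 13 = 13, d_4 = (187 - 13^2)/2 = 18/2 = 9, a_4 = floor((13 + 13)/9) = 2.
  m_5 = 9*2 - 13 = 5, d_5 = (187 - 5^2)/9 = 162/9 = 18, a_5 = floor((13 + 5)/18) = 1.
  m_6 = 18*1 - 5 = 13, d_6 = (187 - 13^2)/18 = 18/18 = 1, a_6 = floor((13 + 13)/1) = 26.
  m_7 = 1*26 - 13 = 13, d_7 = (187 - 13^2)/1 = 18/1 = 18: (m_7, d_7) = (m_1, d_1) = (13, 18), so from here the quotients repeat a_1, ..., a_6; the period length is 6.
Hence the expansion of sqrt(187) is a_0 = 13 followed by the repeating block 1, 2, 13, 2, 1, 26 (period 6).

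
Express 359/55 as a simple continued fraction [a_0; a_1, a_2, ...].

Run the Euclidean algorithm on 359 and 55; the successive quotients are the partial quotients a_0, a_1, ... (each step inverts the fractional part left over by the previous one):
  359 = 6*55 + 29, so a_0 = 6.
  55 = 1*29 + 26, so a_1 = 1.
  29 = 1*26 + 3, so a_2 = 1.
  26 = 8*3 + 2, so a_3 = 8.
  3 = 1*2 + 1, so a_4 = 1.
  2 = 2*1 + 0, so a_5 = 2.
The remainder reaches 0 after 6 divisions, so the expansion has 6 partial quotients, read off in order.

[6; 1, 1, 8, 1, 2]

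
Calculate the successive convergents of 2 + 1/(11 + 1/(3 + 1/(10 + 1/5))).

2/1, 23/11, 71/34, 733/351, 3736/1789

Using the convergent recurrence p_i = a_i*p_{i-1} + p_{i-2}, q_i = a_i*q_{i-1} + q_{i-2} with p_{-2}=0, p_{-1}=1, q_{-2}=1, q_{-1}=0:
  i=0: a_0=2, p_0 = 2*1 + 0 = 2, q_0 = 2*0 + 1 = 1.
  i=1: a_1=11, p_1 = 11*2 + 1 = 23, q_1 = 11*1 + 0 = 11.
  i=2: a_2=3, p_2 = 3*23 + 2 = 71, q_2 = 3*11 + 1 = 34.
  i=3: a_3=10, p_3 = 10*71 + 23 = 733, q_3 = 10*34 + 11 = 351.
  i=4: a_4=5, p_4 = 5*733 + 71 = 3736, q_4 = 5*351 + 34 = 1789.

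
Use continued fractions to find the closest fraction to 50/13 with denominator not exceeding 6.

Expand x = 50/13 as a continued fraction with the Euclidean algorithm:
  50 = 3*13 + 11, so a_0 = 3.
  13 = 1*11 + 2, so a_1 = 1.
  11 = 5*2 + 1, so a_2 = 5.
  2 = 2*1 + 0, so a_3 = 2.
so x = [3; 1, 5, 2].
Convergents (p_i = a_i*p_{i-1} + p_{i-2}, q_i = a_i*q_{i-1} + q_{i-2} with p_{-2}=0, p_{-1}=1, q_{-2}=1, q_{-1}=0), until the denominator exceeds 6:
  i=0: a_0=3, p_0 = 3*1 + 0 = 3, q_0 = 3*0 + 1 = 1.
  i=1: a_1=1, p_1 = 1*3 + 1 = 4, q_1 = 1*1 + 0 = 1.
  i=2: a_2=5, p_2 = 5*4 + 3 = 23, q_2 = 5*1 + 1 = 6.
  i=3: a_3=2, p_3 = 2*23 + 4 = 50, q_3 = 2*6 + 1 = 13.
q_3 = 13 > 6, so the last convergent with denominator <= 6 is p_2/q_2 = 23/6.
The closest fraction with denominator <= 6 is either p_2/q_2 or the intermediate fraction (k*p_2 + p_1)/(k*q_2 + q_1) with the largest k >= 1 whose denominator stays <= 6; these approach x as k grows, and every other convergent or intermediate fraction in range is farther away.
Largest k: floor((6 - q_1)/q_2) = floor((6 - 1)/6) = 0.
Since k = 0, no intermediate fraction beyond p_2/q_2 has denominator <= 6, so the convergent 23/6 is the closest (its error is |50*6 - 23*13|/(13*6) = 1/78).

23/6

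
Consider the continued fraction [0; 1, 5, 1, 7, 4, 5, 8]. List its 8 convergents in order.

0/1, 1/1, 5/6, 6/7, 47/55, 194/227, 1017/1190, 8330/9747

Using the convergent recurrence p_i = a_i*p_{i-1} + p_{i-2}, q_i = a_i*q_{i-1} + q_{i-2} with p_{-2}=0, p_{-1}=1, q_{-2}=1, q_{-1}=0:
  i=0: a_0=0, p_0 = 0*1 + 0 = 0, q_0 = 0*0 + 1 = 1.
  i=1: a_1=1, p_1 = 1*0 + 1 = 1, q_1 = 1*1 + 0 = 1.
  i=2: a_2=5, p_2 = 5*1 + 0 = 5, q_2 = 5*1 + 1 = 6.
  i=3: a_3=1, p_3 = 1*5 + 1 = 6, q_3 = 1*6 + 1 = 7.
  i=4: a_4=7, p_4 = 7*6 + 5 = 47, q_4 = 7*7 + 6 = 55.
  i=5: a_5=4, p_5 = 4*47 + 6 = 194, q_5 = 4*55 + 7 = 227.
  i=6: a_6=5, p_6 = 5*194 + 47 = 1017, q_6 = 5*227 + 55 = 1190.
  i=7: a_7=8, p_7 = 8*1017 + 194 = 8330, q_7 = 8*1190 + 227 = 9747.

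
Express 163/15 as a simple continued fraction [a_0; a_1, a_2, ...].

[10; 1, 6, 2]

Run the Euclidean algorithm on 163 and 15; the successive quotients are the partial quotients a_0, a_1, ... (each step inverts the fractional part left over by the previous one):
  163 = 10*15 + 13, so a_0 = 10.
  15 = 1*13 + 2, so a_1 = 1.
  13 = 6*2 + 1, so a_2 = 6.
  2 = 2*1 + 0, so a_3 = 2.
The remainder reaches 0 after 4 divisions, so the expansion has 4 partial quotients, read off in order.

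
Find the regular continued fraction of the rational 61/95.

[0; 1, 1, 1, 3, 1, 6]

Run the Euclidean algorithm on 61 and 95; the successive quotients are the partial quotients a_0, a_1, ... (each step inverts the fractional part left over by the previous one):
  61 = 0*95 + 61, so a_0 = 0.
  95 = 1*61 + 34, so a_1 = 1.
  61 = 1*34 + 27, so a_2 = 1.
  34 = 1*27 + 7, so a_3 = 1.
  27 = 3*7 + 6, so a_4 = 3.
  7 = 1*6 + 1, so a_5 = 1.
  6 = 6*1 + 0, so a_6 = 6.
The remainder reaches 0 after 7 divisions, so the expansion has 7 partial quotients, read off in order.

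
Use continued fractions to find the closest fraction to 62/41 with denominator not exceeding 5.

3/2

Expand x = 62/41 as a continued fraction with the Euclidean algorithm:
  62 = 1*41 + 21, so a_0 = 1.
  41 = 1*21 + 20, so a_1 = 1.
  21 = 1*20 + 1, so a_2 = 1.
  20 = 20*1 + 0, so a_3 = 20.
so x = [1; 1, 1, 20].
Convergents (p_i = a_i*p_{i-1} + p_{i-2}, q_i = a_i*q_{i-1} + q_{i-2} with p_{-2}=0, p_{-1}=1, q_{-2}=1, q_{-1}=0), until the denominator exceeds 5:
  i=0: a_0=1, p_0 = 1*1 + 0 = 1, q_0 = 1*0 + 1 = 1.
  i=1: a_1=1, p_1 = 1*1 + 1 = 2, q_1 = 1*1 + 0 = 1.
  i=2: a_2=1, p_2 = 1*2 + 1 = 3, q_2 = 1*1 + 1 = 2.
  i=3: a_3=20, p_3 = 20*3 + 2 = 62, q_3 = 20*2 + 1 = 41.
q_3 = 41 > 5, so the last convergent with denominator <= 5 is p_2/q_2 = 3/2.
The closest fraction with denominator <= 5 is either p_2/q_2 or the intermediate fraction (k*p_2 + p_1)/(k*q_2 + q_1) with the largest k >= 1 whose denominator stays <= 5; these approach x as k grows, and every other convergent or intermediate fraction in range is farther away.
Largest k: floor((5 - q_1)/q_2) = floor((5 - 1)/2) = 2.
That gives (2*3 + 2)/(2*2 + 1) = 8/5.
Compare the errors: |x - 3/2| = |62*2 - 3*41|/(41*2) = 1/82, and |x - 8/5| = |62*5 - 8*41|/(41*5) = 18/205.
Cross-multiplying, 1*205 = 205 < 1476 = 18*82, so 1/82 is smaller: the convergent 3/2 is closer to x than 8/5.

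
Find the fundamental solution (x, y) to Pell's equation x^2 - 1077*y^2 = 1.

First expand sqrt(1077) as a continued fraction. With x_i = (sqrt(1077) + m_i)/d_i and (m_0, d_0) = (0, 1): a_0 = floor(sqrt(1077)) = 32, since 32^2 = 1024 <= 1077 < 1089 = 33^2.
Iterate m_{i+1} = d_i*a_i - m_i, d_{i+1} = (1077 - m_{i+1}^2)/d_i, a_{i+1} = floor((a_0 + m_{i+1})/d_{i+1}):
  m_1 = 1*32 - 0 = 32, d_1 = (1077 - 32^2)/1 = 53/1 = 53, a_1 = floor((32 + 32)/53) = 1.
  m_2 = 53*1 - 32 = 21, d_2 = (1077 - 21^2)/53 = 636/53 = 12, a_2 = floor((32 + 21)/12) = 4.
  m_3 = 12*4 - 21 = 27, d_3 = (1077 - 27^2)/12 = 348/12 = 29, a_3 = floor((32 + 27)/29) = 2.
  m_4 = 29*2 - 27 = 31, d_4 = (1077 - 31^2)/29 = 116/29 = 4, a_4 = floor((32 + 31)/4) = 15.
  m_5 = 4*15 - 31 = 29, d_5 = (1077 - 29^2)/4 = 236/4 = 59, a_5 = floor((32 + 29)/59) = 1.
  m_6 = 59*1 - 29 = 30, d_6 = (1077 - 30^2)/59 = 177/59 = 3, a_6 = floor((32 + 30)/3) = 20.
  m_7 = 3*20 - 30 = 30, d_7 = (1077 - 30^2)/3 = 177/3 = 59, a_7 = floor((32 + 30)/59) = 1.
  m_8 = 59*1 - 30 = 29, d_8 = (1077 - 29^2)/59 = 236/59 = 4, a_8 = floor((32 + 29)/4) = 15.
  m_9 = 4*15 - 29 = 31, d_9 = (1077 - 31^2)/4 = 116/4 = 29, a_9 = floor((32 + 31)/29) = 2.
  m_10 = 29*2 - 31 = 27, d_10 = (1077 - 27^2)/29 = 348/29 = 12, a_10 = floor((32 + 27)/12) = 4.
  m_11 = 12*4 - 27 = 21, d_11 = (1077 - 21^2)/12 = 636/12 = 53, a_11 = floor((32 + 21)/53) = 1.
  m_12 = 53*1 - 21 = 32, d_12 = (1077 - 32^2)/53 = 53/53 = 1, a_12 = floor((32 + 32)/1) = 64.
  m_13 = 1*64 - 32 = 32, d_13 = (1077 - 32^2)/1 = 53/1 = 53: (m_13, d_13) = (m_1, d_1) = (32, 53), so from here the quotients repeat a_1, ..., a_12; the period length is 12.
So sqrt(1077) = [32; (1, 4, 2, 15, 1, 20, 1, 15, 2, 4, 1, 64)] with period length k = 12.
k is even, so the fundamental solution of x^2 - 1077y^2 = 1 is (p_{k-1}, q_{k-1}) = (p_11, q_11); compute convergents through index 11.
Convergents (p_i = a_i*p_{i-1} + p_{i-2}, q_i = a_i*q_{i-1} + q_{i-2} with p_{-2}=0, p_{-1}=1, q_{-2}=1, q_{-1}=0):
  i=0: a_0=32, p_0 = 32*1 + 0 = 32, q_0 = 32*0 + 1 = 1.
  i=1: a_1=1, p_1 = 1*32 + 1 = 33, q_1 = 1*1 + 0 = 1.
  i=2: a_2=4, p_2 = 4*33 + 32 = 164, q_2 = 4*1 + 1 = 5.
  i=3: a_3=2, p_3 = 2*164 + 33 = 361, q_3 = 2*5 + 1 = 11.
  i=4: a_4=15, p_4 = 15*361 + 164 = 5579, q_4 = 15*11 + 5 = 170.
  i=5: a_5=1, p_5 = 1*5579 + 361 = 5940, q_5 = 1*170 + 11 = 181.
  i=6: a_6=20, p_6 = 20*5940 + 5579 = 124379, q_6 = 20*181 + 170 = 3790.
  i=7: a_7=1, p_7 = 1*124379 + 5940 = 130319, q_7 = 1*3790 + 181 = 3971.
  i=8: a_8=15, p_8 = 15*130319 + 124379 = 2079164, q_8 = 15*3971 + 3790 = 63355.
  i=9: a_9=2, p_9 = 2*2079164 + 130319 = 4288647, q_9 = 2*63355 + 3971 = 130681.
  i=10: a_10=4, p_10 = 4*4288647 + 2079164 = 19233752, q_10 = 4*130681 + 63355 = 586079.
  i=11: a_11=1, p_11 = 1*19233752 + 4288647 = 23522399, q_11 = 1*586079 + 130681 = 716760.
Check: 23522399^2 - 1077*716760^2 = 553303254715201 - 553303254715200 = 1, so (x, y) = (23522399, 716760) solves the equation, and by the theorem it is the least positive solution.

(x, y) = (23522399, 716760)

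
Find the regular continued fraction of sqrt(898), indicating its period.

Write x_i = (sqrt(898) + m_i)/d_i with (m_0, d_0) = (0, 1). a_0 = floor(sqrt(898)) = 29, since 29^2 = 841 <= 898 < 900 = 30^2.
Iterate m_{i+1} = d_i*a_i - m_i, d_{i+1} = (898 - m_{i+1}^2)/d_i, a_{i+1} = floor((a_0 + m_{i+1})/d_{i+1}):
  m_1 = 1*29 - 0 = 29, d_1 = (898 - 29^2)/1 = 57/1 = 57, a_1 = floor((29 + 29)/57) = 1.
  m_2 = 57*1 - 29 = 28, d_2 = (898 - 28^2)/57 = 114/57 = 2, a_2 = floor((29 + 28)/2) = 28.
  m_3 = 2*28 - 28 = 28, d_3 = (898 - 28^2)/2 = 114/2 = 57, a_3 = floor((29 + 28)/57) = 1.
  m_4 = 57*1 - 28 = 29, d_4 = (898 - 29^2)/57 = 57/57 = 1, a_4 = floor((29 + 29)/1) = 58.
  m_5 = 1*58 - 29 = 29, d_5 = (898 - 29^2)/1 = 57/1 = 57: (m_5, d_5) = (m_1, d_1) = (29, 57), so from here the quotients repeat a_1, ..., a_4; the period length is 4.
Hence the expansion of sqrt(898) is a_0 = 29 followed by the repeating block 1, 28, 1, 58 (period 4).

[29; (1, 28, 1, 58)]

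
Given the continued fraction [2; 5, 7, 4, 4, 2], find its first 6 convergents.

Using the convergent recurrence p_i = a_i*p_{i-1} + p_{i-2}, q_i = a_i*q_{i-1} + q_{i-2} with p_{-2}=0, p_{-1}=1, q_{-2}=1, q_{-1}=0:
  i=0: a_0=2, p_0 = 2*1 + 0 = 2, q_0 = 2*0 + 1 = 1.
  i=1: a_1=5, p_1 = 5*2 + 1 = 11, q_1 = 5*1 + 0 = 5.
  i=2: a_2=7, p_2 = 7*11 + 2 = 79, q_2 = 7*5 + 1 = 36.
  i=3: a_3=4, p_3 = 4*79 + 11 = 327, q_3 = 4*36 + 5 = 149.
  i=4: a_4=4, p_4 = 4*327 + 79 = 1387, q_4 = 4*149 + 36 = 632.
  i=5: a_5=2, p_5 = 2*1387 + 327 = 3101, q_5 = 2*632 + 149 = 1413.

2/1, 11/5, 79/36, 327/149, 1387/632, 3101/1413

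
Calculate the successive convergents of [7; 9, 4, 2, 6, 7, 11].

7/1, 64/9, 263/37, 590/83, 3803/535, 27211/3828, 303124/42643

Using the convergent recurrence p_i = a_i*p_{i-1} + p_{i-2}, q_i = a_i*q_{i-1} + q_{i-2} with p_{-2}=0, p_{-1}=1, q_{-2}=1, q_{-1}=0:
  i=0: a_0=7, p_0 = 7*1 + 0 = 7, q_0 = 7*0 + 1 = 1.
  i=1: a_1=9, p_1 = 9*7 + 1 = 64, q_1 = 9*1 + 0 = 9.
  i=2: a_2=4, p_2 = 4*64 + 7 = 263, q_2 = 4*9 + 1 = 37.
  i=3: a_3=2, p_3 = 2*263 + 64 = 590, q_3 = 2*37 + 9 = 83.
  i=4: a_4=6, p_4 = 6*590 + 263 = 3803, q_4 = 6*83 + 37 = 535.
  i=5: a_5=7, p_5 = 7*3803 + 590 = 27211, q_5 = 7*535 + 83 = 3828.
  i=6: a_6=11, p_6 = 11*27211 + 3803 = 303124, q_6 = 11*3828 + 535 = 42643.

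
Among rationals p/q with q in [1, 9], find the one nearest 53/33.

Expand x = 53/33 as a continued fraction with the Euclidean algorithm:
  53 = 1*33 + 20, so a_0 = 1.
  33 = 1*20 + 13, so a_1 = 1.
  20 = 1*13 + 7, so a_2 = 1.
  13 = 1*7 + 6, so a_3 = 1.
  7 = 1*6 + 1, so a_4 = 1.
  6 = 6*1 + 0, so a_5 = 6.
so x = [1; 1, 1, 1, 1, 6].
Convergents (p_i = a_i*p_{i-1} + p_{i-2}, q_i = a_i*q_{i-1} + q_{i-2} with p_{-2}=0, p_{-1}=1, q_{-2}=1, q_{-1}=0), until the denominator exceeds 9:
  i=0: a_0=1, p_0 = 1*1 + 0 = 1, q_0 = 1*0 + 1 = 1.
  i=1: a_1=1, p_1 = 1*1 + 1 = 2, q_1 = 1*1 + 0 = 1.
  i=2: a_2=1, p_2 = 1*2 + 1 = 3, q_2 = 1*1 + 1 = 2.
  i=3: a_3=1, p_3 = 1*3 + 2 = 5, q_3 = 1*2 + 1 = 3.
  i=4: a_4=1, p_4 = 1*5 + 3 = 8, q_4 = 1*3 + 2 = 5.
  i=5: a_5=6, p_5 = 6*8 + 5 = 53, q_5 = 6*5 + 3 = 33.
q_5 = 33 > 9, so the last convergent with denominator <= 9 is p_4/q_4 = 8/5.
The closest fraction with denominator <= 9 is either p_4/q_4 or the intermediate fraction (k*p_4 + p_3)/(k*q_4 + q_3) with the largest k >= 1 whose denominator stays <= 9; these approach x as k grows, and every other convergent or intermediate fraction in range is farther away.
Largest k: floor((9 - q_3)/q_4) = floor((9 - 3)/5) = 1.
That gives (1*8 + 5)/(1*5 + 3) = 13/8.
Compare the errors: |x - 8/5| = |53*5 - 8*33|/(33*5) = 1/165, and |x - 13/8| = |53*8 - 13*33|/(33*8) = 5/264.
Cross-multiplying, 1*264 = 264 < 825 = 5*165, so 1/165 is smaller: the convergent 8/5 is closer to x than 13/8.

8/5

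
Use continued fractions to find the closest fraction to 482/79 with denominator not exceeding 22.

61/10

Expand x = 482/79 as a continued fraction with the Euclidean algorithm:
  482 = 6*79 + 8, so a_0 = 6.
  79 = 9*8 + 7, so a_1 = 9.
  8 = 1*7 + 1, so a_2 = 1.
  7 = 7*1 + 0, so a_3 = 7.
so x = [6; 9, 1, 7].
Convergents (p_i = a_i*p_{i-1} + p_{i-2}, q_i = a_i*q_{i-1} + q_{i-2} with p_{-2}=0, p_{-1}=1, q_{-2}=1, q_{-1}=0), until the denominator exceeds 22:
  i=0: a_0=6, p_0 = 6*1 + 0 = 6, q_0 = 6*0 + 1 = 1.
  i=1: a_1=9, p_1 = 9*6 + 1 = 55, q_1 = 9*1 + 0 = 9.
  i=2: a_2=1, p_2 = 1*55 + 6 = 61, q_2 = 1*9 + 1 = 10.
  i=3: a_3=7, p_3 = 7*61 + 55 = 482, q_3 = 7*10 + 9 = 79.
q_3 = 79 > 22, so the last convergent with denominator <= 22 is p_2/q_2 = 61/10.
The closest fraction with denominator <= 22 is either p_2/q_2 or the intermediate fraction (k*p_2 + p_1)/(k*q_2 + q_1) with the largest k >= 1 whose denominator stays <= 22; these approach x as k grows, and every other convergent or intermediate fraction in range is farther away.
Largest k: floor((22 - q_1)/q_2) = floor((22 - 9)/10) = 1.
That gives (1*61 + 55)/(1*10 + 9) = 116/19.
Compare the errors: |x - 61/10| = |482*10 - 61*79|/(79*10) = 1/790, and |x - 116/19| = |482*19 - 116*79|/(79*19) = 6/1501.
Cross-multiplying, 1*1501 = 1501 < 4740 = 6*790, so 1/790 is smaller: the convergent 61/10 is closer to x than 116/19.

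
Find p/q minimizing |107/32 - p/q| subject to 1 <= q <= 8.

10/3

Expand x = 107/32 as a continued fraction with the Euclidean algorithm:
  107 = 3*32 + 11, so a_0 = 3.
  32 = 2*11 + 10, so a_1 = 2.
  11 = 1*10 + 1, so a_2 = 1.
  10 = 10*1 + 0, so a_3 = 10.
so x = [3; 2, 1, 10].
Convergents (p_i = a_i*p_{i-1} + p_{i-2}, q_i = a_i*q_{i-1} + q_{i-2} with p_{-2}=0, p_{-1}=1, q_{-2}=1, q_{-1}=0), until the denominator exceeds 8:
  i=0: a_0=3, p_0 = 3*1 + 0 = 3, q_0 = 3*0 + 1 = 1.
  i=1: a_1=2, p_1 = 2*3 + 1 = 7, q_1 = 2*1 + 0 = 2.
  i=2: a_2=1, p_2 = 1*7 + 3 = 10, q_2 = 1*2 + 1 = 3.
  i=3: a_3=10, p_3 = 10*10 + 7 = 107, q_3 = 10*3 + 2 = 32.
q_3 = 32 > 8, so the last convergent with denominator <= 8 is p_2/q_2 = 10/3.
The closest fraction with denominator <= 8 is either p_2/q_2 or the intermediate fraction (k*p_2 + p_1)/(k*q_2 + q_1) with the largest k >= 1 whose denominator stays <= 8; these approach x as k grows, and every other convergent or intermediate fraction in range is farther away.
Largest k: floor((8 - q_1)/q_2) = floor((8 - 2)/3) = 2.
That gives (2*10 + 7)/(2*3 + 2) = 27/8.
Compare the errors: |x - 10/3| = |107*3 - 10*32|/(32*3) = 1/96, and |x - 27/8| = |107*8 - 27*32|/(32*8) = 8/256.
Cross-multiplying, 1*256 = 256 < 768 = 8*96, so 1/96 is smaller: the convergent 10/3 is closer to x than 27/8.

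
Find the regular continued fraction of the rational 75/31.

Run the Euclidean algorithm on 75 and 31; the successive quotients are the partial quotients a_0, a_1, ... (each step inverts the fractional part left over by the previous one):
  75 = 2*31 + 13, so a_0 = 2.
  31 = 2*13 + 5, so a_1 = 2.
  13 = 2*5 + 3, so a_2 = 2.
  5 = 1*3 + 2, so a_3 = 1.
  3 = 1*2 + 1, so a_4 = 1.
  2 = 2*1 + 0, so a_5 = 2.
The remainder reaches 0 after 6 divisions, so the expansion has 6 partial quotients, read off in order.

[2; 2, 2, 1, 1, 2]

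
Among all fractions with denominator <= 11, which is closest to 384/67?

63/11

Expand x = 384/67 as a continued fraction with the Euclidean algorithm:
  384 = 5*67 + 49, so a_0 = 5.
  67 = 1*49 + 18, so a_1 = 1.
  49 = 2*18 + 13, so a_2 = 2.
  18 = 1*13 + 5, so a_3 = 1.
  13 = 2*5 + 3, so a_4 = 2.
  5 = 1*3 + 2, so a_5 = 1.
  3 = 1*2 + 1, so a_6 = 1.
  2 = 2*1 + 0, so a_7 = 2.
so x = [5; 1, 2, 1, 2, 1, 1, 2].
Convergents (p_i = a_i*p_{i-1} + p_{i-2}, q_i = a_i*q_{i-1} + q_{i-2} with p_{-2}=0, p_{-1}=1, q_{-2}=1, q_{-1}=0), until the denominator exceeds 11:
  i=0: a_0=5, p_0 = 5*1 + 0 = 5, q_0 = 5*0 + 1 = 1.
  i=1: a_1=1, p_1 = 1*5 + 1 = 6, q_1 = 1*1 + 0 = 1.
  i=2: a_2=2, p_2 = 2*6 + 5 = 17, q_2 = 2*1 + 1 = 3.
  i=3: a_3=1, p_3 = 1*17 + 6 = 23, q_3 = 1*3 + 1 = 4.
  i=4: a_4=2, p_4 = 2*23 + 17 = 63, q_4 = 2*4 + 3 = 11.
  i=5: a_5=1, p_5 = 1*63 + 23 = 86, q_5 = 1*11 + 4 = 15.
q_5 = 15 > 11, so the last convergent with denominator <= 11 is p_4/q_4 = 63/11.
The closest fraction with denominator <= 11 is either p_4/q_4 or the intermediate fraction (k*p_4 + p_3)/(k*q_4 + q_3) with the largest k >= 1 whose denominator stays <= 11; these approach x as k grows, and every other convergent or intermediate fraction in range is farther away.
Largest k: floor((11 - q_3)/q_4) = floor((11 - 4)/11) = 0.
Since k = 0, no intermediate fraction beyond p_4/q_4 has denominator <= 11, so the convergent 63/11 is the closest (its error is |384*11 - 63*67|/(67*11) = 3/737).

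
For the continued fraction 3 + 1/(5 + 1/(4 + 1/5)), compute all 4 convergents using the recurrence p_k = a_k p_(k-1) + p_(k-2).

Using the convergent recurrence p_i = a_i*p_{i-1} + p_{i-2}, q_i = a_i*q_{i-1} + q_{i-2} with p_{-2}=0, p_{-1}=1, q_{-2}=1, q_{-1}=0:
  i=0: a_0=3, p_0 = 3*1 + 0 = 3, q_0 = 3*0 + 1 = 1.
  i=1: a_1=5, p_1 = 5*3 + 1 = 16, q_1 = 5*1 + 0 = 5.
  i=2: a_2=4, p_2 = 4*16 + 3 = 67, q_2 = 4*5 + 1 = 21.
  i=3: a_3=5, p_3 = 5*67 + 16 = 351, q_3 = 5*21 + 5 = 110.

3/1, 16/5, 67/21, 351/110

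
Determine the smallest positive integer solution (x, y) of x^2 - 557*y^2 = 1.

(x, y) = (27849, 1180)

First expand sqrt(557) as a continued fraction. With x_i = (sqrt(557) + m_i)/d_i and (m_0, d_0) = (0, 1): a_0 = floor(sqrt(557)) = 23, since 23^2 = 529 <= 557 < 576 = 24^2.
Iterate m_{i+1} = d_i*a_i - m_i, d_{i+1} = (557 - m_{i+1}^2)/d_i, a_{i+1} = floor((a_0 + m_{i+1})/d_{i+1}):
  m_1 = 1*23 - 0 = 23, d_1 = (557 - 23^2)/1 = 28/1 = 28, a_1 = floor((23 + 23)/28) = 1.
  m_2 = 28*1 - 23 = 5, d_2 = (557 - 5^2)/28 = 532/28 = 19, a_2 = floor((23 + 5)/19) = 1.
  m_3 = 19*1 - 5 = 14, d_3 = (557 - 14^2)/19 = 361/19 = 19, a_3 = floor((23 + 14)/19) = 1.
  m_4 = 19*1 - 14 = 5, d_4 = (557 - 5^2)/19 = 532/19 = 28, a_4 = floor((23 + 5)/28) = 1.
  m_5 = 28*1 - 5 = 23, d_5 = (557 - 23^2)/28 = 28/28 = 1, a_5 = floor((23 + 23)/1) = 46.
  m_6 = 1*46 - 23 = 23, d_6 = (557 - 23^2)/1 = 28/1 = 28: (m_6, d_6) = (m_1, d_1) = (23, 28), so from here the quotients repeat a_1, ..., a_5; the period length is 5.
So sqrt(557) = [23; (1, 1, 1, 1, 46)] with period length k = 5.
k is odd, so (p_{k-1}, q_{k-1}) only solves x^2 - 557y^2 = -1 and the fundamental solution of x^2 - 557y^2 = 1 is (p_{2k-1}, q_{2k-1}) = (p_9, q_9); compute convergents through index 9, running through the period twice.
Convergents (p_i = a_i*p_{i-1} + p_{i-2}, q_i = a_i*q_{i-1} + q_{i-2} with p_{-2}=0, p_{-1}=1, q_{-2}=1, q_{-1}=0):
  i=0: a_0=23, p_0 = 23*1 + 0 = 23, q_0 = 23*0 + 1 = 1.
  i=1: a_1=1, p_1 = 1*23 + 1 = 24, q_1 = 1*1 + 0 = 1.
  i=2: a_2=1, p_2 = 1*24 + 23 = 47, q_2 = 1*1 + 1 = 2.
  i=3: a_3=1, p_3 = 1*47 + 24 = 71, q_3 = 1*2 + 1 = 3.
  i=4: a_4=1, p_4 = 1*71 + 47 = 118, q_4 = 1*3 + 2 = 5.
  i=5: a_5=46, p_5 = 46*118 + 71 = 5499, q_5 = 46*5 + 3 = 233.
  i=6: a_6=1, p_6 = 1*5499 + 118 = 5617, q_6 = 1*233 + 5 = 238.
  i=7: a_7=1, p_7 = 1*5617 + 5499 = 11116, q_7 = 1*238 + 233 = 471.
  i=8: a_8=1, p_8 = 1*11116 + 5617 = 16733, q_8 = 1*471 + 238 = 709.
  i=9: a_9=1, p_9 = 1*16733 + 11116 = 27849, q_9 = 1*709 + 471 = 1180.
Indeed p_4^2 - 557*q_4^2 = 13924 - 13925 = -1, not +1.
Check: 27849^2 - 557*1180^2 = 775566801 - 775566800 = 1, so (x, y) = (27849, 1180) solves the equation, and by the theorem it is the least positive solution.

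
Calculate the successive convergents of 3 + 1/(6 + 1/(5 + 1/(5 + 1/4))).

3/1, 19/6, 98/31, 509/161, 2134/675

Using the convergent recurrence p_i = a_i*p_{i-1} + p_{i-2}, q_i = a_i*q_{i-1} + q_{i-2} with p_{-2}=0, p_{-1}=1, q_{-2}=1, q_{-1}=0:
  i=0: a_0=3, p_0 = 3*1 + 0 = 3, q_0 = 3*0 + 1 = 1.
  i=1: a_1=6, p_1 = 6*3 + 1 = 19, q_1 = 6*1 + 0 = 6.
  i=2: a_2=5, p_2 = 5*19 + 3 = 98, q_2 = 5*6 + 1 = 31.
  i=3: a_3=5, p_3 = 5*98 + 19 = 509, q_3 = 5*31 + 6 = 161.
  i=4: a_4=4, p_4 = 4*509 + 98 = 2134, q_4 = 4*161 + 31 = 675.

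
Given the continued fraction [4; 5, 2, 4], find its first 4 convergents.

4/1, 21/5, 46/11, 205/49

Using the convergent recurrence p_i = a_i*p_{i-1} + p_{i-2}, q_i = a_i*q_{i-1} + q_{i-2} with p_{-2}=0, p_{-1}=1, q_{-2}=1, q_{-1}=0:
  i=0: a_0=4, p_0 = 4*1 + 0 = 4, q_0 = 4*0 + 1 = 1.
  i=1: a_1=5, p_1 = 5*4 + 1 = 21, q_1 = 5*1 + 0 = 5.
  i=2: a_2=2, p_2 = 2*21 + 4 = 46, q_2 = 2*5 + 1 = 11.
  i=3: a_3=4, p_3 = 4*46 + 21 = 205, q_3 = 4*11 + 5 = 49.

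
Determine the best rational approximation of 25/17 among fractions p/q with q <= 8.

3/2

Expand x = 25/17 as a continued fraction with the Euclidean algorithm:
  25 = 1*17 + 8, so a_0 = 1.
  17 = 2*8 + 1, so a_1 = 2.
  8 = 8*1 + 0, so a_2 = 8.
so x = [1; 2, 8].
Convergents (p_i = a_i*p_{i-1} + p_{i-2}, q_i = a_i*q_{i-1} + q_{i-2} with p_{-2}=0, p_{-1}=1, q_{-2}=1, q_{-1}=0), until the denominator exceeds 8:
  i=0: a_0=1, p_0 = 1*1 + 0 = 1, q_0 = 1*0 + 1 = 1.
  i=1: a_1=2, p_1 = 2*1 + 1 = 3, q_1 = 2*1 + 0 = 2.
  i=2: a_2=8, p_2 = 8*3 + 1 = 25, q_2 = 8*2 + 1 = 17.
q_2 = 17 > 8, so the last convergent with denominator <= 8 is p_1/q_1 = 3/2.
The closest fraction with denominator <= 8 is either p_1/q_1 or the intermediate fraction (k*p_1 + p_0)/(k*q_1 + q_0) with the largest k >= 1 whose denominator stays <= 8; these approach x as k grows, and every other convergent or intermediate fraction in range is farther away.
Largest k: floor((8 - q_0)/q_1) = floor((8 - 1)/2) = 3.
That gives (3*3 + 1)/(3*2 + 1) = 10/7.
Compare the errors: |x - 3/2| = |25*2 - 3*17|/(17*2) = 1/34, and |x - 10/7| = |25*7 - 10*17|/(17*7) = 5/119.
Cross-multiplying, 1*119 = 119 < 170 = 5*34, so 1/34 is smaller: the convergent 3/2 is closer to x than 10/7.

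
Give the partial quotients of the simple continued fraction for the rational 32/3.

Run the Euclidean algorithm on 32 and 3; the successive quotients are the partial quotients a_0, a_1, ... (each step inverts the fractional part left over by the previous one):
  32 = 10*3 + 2, so a_0 = 10.
  3 = 1*2 + 1, so a_1 = 1.
  2 = 2*1 + 0, so a_2 = 2.
The remainder reaches 0 after 3 divisions, so the expansion has 3 partial quotients, read off in order.

[10; 1, 2]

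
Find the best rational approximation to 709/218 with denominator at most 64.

205/63

Expand x = 709/218 as a continued fraction with the Euclidean algorithm:
  709 = 3*218 + 55, so a_0 = 3.
  218 = 3*55 + 53, so a_1 = 3.
  55 = 1*53 + 2, so a_2 = 1.
  53 = 26*2 + 1, so a_3 = 26.
  2 = 2*1 + 0, so a_4 = 2.
so x = [3; 3, 1, 26, 2].
Convergents (p_i = a_i*p_{i-1} + p_{i-2}, q_i = a_i*q_{i-1} + q_{i-2} with p_{-2}=0, p_{-1}=1, q_{-2}=1, q_{-1}=0), until the denominator exceeds 64:
  i=0: a_0=3, p_0 = 3*1 + 0 = 3, q_0 = 3*0 + 1 = 1.
  i=1: a_1=3, p_1 = 3*3 + 1 = 10, q_1 = 3*1 + 0 = 3.
  i=2: a_2=1, p_2 = 1*10 + 3 = 13, q_2 = 1*3 + 1 = 4.
  i=3: a_3=26, p_3 = 26*13 + 10 = 348, q_3 = 26*4 + 3 = 107.
q_3 = 107 > 64, so the last convergent with denominator <= 64 is p_2/q_2 = 13/4.
The closest fraction with denominator <= 64 is either p_2/q_2 or the intermediate fraction (k*p_2 + p_1)/(k*q_2 + q_1) with the largest k >= 1 whose denominator stays <= 64; these approach x as k grows, and every other convergent or intermediate fraction in range is farther away.
Largest k: floor((64 - q_1)/q_2) = floor((64 - 3)/4) = 15.
That gives (15*13 + 10)/(15*4 + 3) = 205/63.
Compare the errors: |x - 13/4| = |709*4 - 13*218|/(218*4) = 2/872, and |x - 205/63| = |709*63 - 205*218|/(218*63) = 23/13734.
Cross-multiplying, 23*872 = 20056 < 27468 = 2*13734, so 23/13734 is smaller: the intermediate fraction 205/63 is closer to x than 13/4.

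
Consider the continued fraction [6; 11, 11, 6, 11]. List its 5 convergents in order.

6/1, 67/11, 743/122, 4525/743, 50518/8295

Using the convergent recurrence p_i = a_i*p_{i-1} + p_{i-2}, q_i = a_i*q_{i-1} + q_{i-2} with p_{-2}=0, p_{-1}=1, q_{-2}=1, q_{-1}=0:
  i=0: a_0=6, p_0 = 6*1 + 0 = 6, q_0 = 6*0 + 1 = 1.
  i=1: a_1=11, p_1 = 11*6 + 1 = 67, q_1 = 11*1 + 0 = 11.
  i=2: a_2=11, p_2 = 11*67 + 6 = 743, q_2 = 11*11 + 1 = 122.
  i=3: a_3=6, p_3 = 6*743 + 67 = 4525, q_3 = 6*122 + 11 = 743.
  i=4: a_4=11, p_4 = 11*4525 + 743 = 50518, q_4 = 11*743 + 122 = 8295.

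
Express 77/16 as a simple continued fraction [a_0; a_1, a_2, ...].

Run the Euclidean algorithm on 77 and 16; the successive quotients are the partial quotients a_0, a_1, ... (each step inverts the fractional part left over by the previous one):
  77 = 4*16 + 13, so a_0 = 4.
  16 = 1*13 + 3, so a_1 = 1.
  13 = 4*3 + 1, so a_2 = 4.
  3 = 3*1 + 0, so a_3 = 3.
The remainder reaches 0 after 4 divisions, so the expansion has 4 partial quotients, read off in order.

[4; 1, 4, 3]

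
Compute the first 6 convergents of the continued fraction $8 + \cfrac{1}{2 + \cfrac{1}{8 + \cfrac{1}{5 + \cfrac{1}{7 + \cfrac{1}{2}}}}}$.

Using the convergent recurrence p_i = a_i*p_{i-1} + p_{i-2}, q_i = a_i*q_{i-1} + q_{i-2} with p_{-2}=0, p_{-1}=1, q_{-2}=1, q_{-1}=0:
  i=0: a_0=8, p_0 = 8*1 + 0 = 8, q_0 = 8*0 + 1 = 1.
  i=1: a_1=2, p_1 = 2*8 + 1 = 17, q_1 = 2*1 + 0 = 2.
  i=2: a_2=8, p_2 = 8*17 + 8 = 144, q_2 = 8*2 + 1 = 17.
  i=3: a_3=5, p_3 = 5*144 + 17 = 737, q_3 = 5*17 + 2 = 87.
  i=4: a_4=7, p_4 = 7*737 + 144 = 5303, q_4 = 7*87 + 17 = 626.
  i=5: a_5=2, p_5 = 2*5303 + 737 = 11343, q_5 = 2*626 + 87 = 1339.

8/1, 17/2, 144/17, 737/87, 5303/626, 11343/1339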